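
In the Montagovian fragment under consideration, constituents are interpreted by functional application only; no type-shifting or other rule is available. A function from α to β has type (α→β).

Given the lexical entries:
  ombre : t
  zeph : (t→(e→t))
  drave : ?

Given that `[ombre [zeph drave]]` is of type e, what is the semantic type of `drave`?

((t→(e→t))→(t→e))

[ombre [zeph drave]] is required to be e. ombre : t cannot yield e as functor, so [zeph drave] : (t→e).
[zeph drave] is required to be (t→e). zeph : (t→(e→t)) cannot yield (t→e) as functor, so drave : ((t→(e→t))→(t→e)).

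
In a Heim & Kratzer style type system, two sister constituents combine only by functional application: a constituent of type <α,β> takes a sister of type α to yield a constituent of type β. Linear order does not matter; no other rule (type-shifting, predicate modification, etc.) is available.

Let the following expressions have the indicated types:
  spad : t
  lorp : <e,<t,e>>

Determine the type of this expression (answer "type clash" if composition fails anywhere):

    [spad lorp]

At [spad lorp]: neither t nor <e,<t,e>> can take the other as argument; the node is ill-typed.

type clash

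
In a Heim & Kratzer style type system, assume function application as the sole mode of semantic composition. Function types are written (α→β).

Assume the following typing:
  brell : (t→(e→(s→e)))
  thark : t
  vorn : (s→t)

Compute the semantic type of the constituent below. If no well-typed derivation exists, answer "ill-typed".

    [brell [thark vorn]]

ill-typed

[thark vorn]: t and (s→t) cannot combine by function application — type clash.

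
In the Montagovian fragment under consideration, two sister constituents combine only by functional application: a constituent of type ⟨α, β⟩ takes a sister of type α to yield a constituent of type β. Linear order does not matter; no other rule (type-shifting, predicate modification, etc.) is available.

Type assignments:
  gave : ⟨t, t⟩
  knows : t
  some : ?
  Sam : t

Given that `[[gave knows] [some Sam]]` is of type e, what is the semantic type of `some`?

[[gave knows] [some Sam]] is required to be e. [gave knows] : t cannot yield e as functor, so [some Sam] : ⟨t, e⟩.
[some Sam] is required to be ⟨t, e⟩. Sam : t cannot yield ⟨t, e⟩ as functor, so some : ⟨t, ⟨t, e⟩⟩.

⟨t, ⟨t, e⟩⟩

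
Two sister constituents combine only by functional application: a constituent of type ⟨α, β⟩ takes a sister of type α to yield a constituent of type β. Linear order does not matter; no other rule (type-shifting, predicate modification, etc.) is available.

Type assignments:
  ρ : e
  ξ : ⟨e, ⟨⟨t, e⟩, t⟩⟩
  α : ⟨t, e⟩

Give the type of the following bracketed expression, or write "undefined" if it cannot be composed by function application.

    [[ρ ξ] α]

t

[ρ ξ]: functor ξ : ⟨e, ⟨⟨t, e⟩, t⟩⟩, argument ρ : e; result ⟨⟨t, e⟩, t⟩.
[[ρ ξ] α]: functor [ρ ξ] : ⟨⟨t, e⟩, t⟩, argument α : ⟨t, e⟩; result t.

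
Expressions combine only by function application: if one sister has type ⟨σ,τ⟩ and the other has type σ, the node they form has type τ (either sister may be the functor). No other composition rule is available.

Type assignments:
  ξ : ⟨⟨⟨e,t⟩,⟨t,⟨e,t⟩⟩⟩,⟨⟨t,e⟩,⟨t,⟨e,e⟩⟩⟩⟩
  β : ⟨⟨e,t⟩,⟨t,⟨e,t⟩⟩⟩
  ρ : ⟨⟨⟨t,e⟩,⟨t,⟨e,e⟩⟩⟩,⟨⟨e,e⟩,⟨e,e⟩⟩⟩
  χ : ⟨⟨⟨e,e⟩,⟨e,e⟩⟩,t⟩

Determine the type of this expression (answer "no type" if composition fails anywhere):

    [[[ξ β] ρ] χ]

[ξ β]: ξ is ⟨⟨⟨e,t⟩,⟨t,⟨e,t⟩⟩⟩,⟨⟨t,e⟩,⟨t,⟨e,e⟩⟩⟩⟩, β is ⟨⟨e,t⟩,⟨t,⟨e,t⟩⟩⟩; result ⟨⟨t,e⟩,⟨t,⟨e,e⟩⟩⟩.
[[ξ β] ρ]: ρ is ⟨⟨⟨t,e⟩,⟨t,⟨e,e⟩⟩⟩,⟨⟨e,e⟩,⟨e,e⟩⟩⟩, [ξ β] is ⟨⟨t,e⟩,⟨t,⟨e,e⟩⟩⟩; result ⟨⟨e,e⟩,⟨e,e⟩⟩.
[[[ξ β] ρ] χ]: χ is ⟨⟨⟨e,e⟩,⟨e,e⟩⟩,t⟩, [[ξ β] ρ] is ⟨⟨e,e⟩,⟨e,e⟩⟩; result t.

t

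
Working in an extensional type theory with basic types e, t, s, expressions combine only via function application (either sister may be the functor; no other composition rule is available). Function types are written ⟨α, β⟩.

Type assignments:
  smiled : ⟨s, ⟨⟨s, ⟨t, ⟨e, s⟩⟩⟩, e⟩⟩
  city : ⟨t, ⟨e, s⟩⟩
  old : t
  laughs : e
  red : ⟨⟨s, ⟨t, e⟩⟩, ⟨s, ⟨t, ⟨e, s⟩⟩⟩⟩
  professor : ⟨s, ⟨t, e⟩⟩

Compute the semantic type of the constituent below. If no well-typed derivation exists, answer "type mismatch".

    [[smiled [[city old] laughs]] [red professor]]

[city old]: ⟨t, ⟨e, s⟩⟩ applied to t yields ⟨e, s⟩.
[[city old] laughs]: ⟨e, s⟩ applied to e yields s.
[smiled [[city old] laughs]]: ⟨s, ⟨⟨s, ⟨t, ⟨e, s⟩⟩⟩, e⟩⟩ applied to s yields ⟨⟨s, ⟨t, ⟨e, s⟩⟩⟩, e⟩.
[red professor]: ⟨⟨s, ⟨t, e⟩⟩, ⟨s, ⟨t, ⟨e, s⟩⟩⟩⟩ applied to ⟨s, ⟨t, e⟩⟩ yields ⟨s, ⟨t, ⟨e, s⟩⟩⟩.
[[smiled [[city old] laughs]] [red professor]]: ⟨⟨s, ⟨t, ⟨e, s⟩⟩⟩, e⟩ applied to ⟨s, ⟨t, ⟨e, s⟩⟩⟩ yields e.

e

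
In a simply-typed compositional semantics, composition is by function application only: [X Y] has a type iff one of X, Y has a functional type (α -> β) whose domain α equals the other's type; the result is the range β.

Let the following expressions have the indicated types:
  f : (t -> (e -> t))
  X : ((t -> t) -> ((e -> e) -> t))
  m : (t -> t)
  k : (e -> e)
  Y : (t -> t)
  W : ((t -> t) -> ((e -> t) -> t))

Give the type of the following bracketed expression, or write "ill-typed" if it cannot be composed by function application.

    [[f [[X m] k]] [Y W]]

[X m]: ((t -> t) -> ((e -> e) -> t)) applied to (t -> t) yields ((e -> e) -> t).
[[X m] k]: ((e -> e) -> t) applied to (e -> e) yields t.
[f [[X m] k]]: (t -> (e -> t)) applied to t yields (e -> t).
[Y W]: ((t -> t) -> ((e -> t) -> t)) applied to (t -> t) yields ((e -> t) -> t).
[[f [[X m] k]] [Y W]]: ((e -> t) -> t) applied to (e -> t) yields t.

t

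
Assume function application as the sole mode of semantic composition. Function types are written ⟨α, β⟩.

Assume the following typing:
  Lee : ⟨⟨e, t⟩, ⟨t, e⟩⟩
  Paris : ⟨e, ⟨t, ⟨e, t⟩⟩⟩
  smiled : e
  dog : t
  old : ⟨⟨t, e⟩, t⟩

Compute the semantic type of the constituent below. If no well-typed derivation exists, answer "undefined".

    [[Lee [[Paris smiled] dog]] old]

[Paris smiled]: ⟨e, ⟨t, ⟨e, t⟩⟩⟩ applied to e yields ⟨t, ⟨e, t⟩⟩.
[[Paris smiled] dog]: ⟨t, ⟨e, t⟩⟩ applied to t yields ⟨e, t⟩.
[Lee [[Paris smiled] dog]]: ⟨⟨e, t⟩, ⟨t, e⟩⟩ applied to ⟨e, t⟩ yields ⟨t, e⟩.
[[Lee [[Paris smiled] dog]] old]: ⟨⟨t, e⟩, t⟩ applied to ⟨t, e⟩ yields t.

t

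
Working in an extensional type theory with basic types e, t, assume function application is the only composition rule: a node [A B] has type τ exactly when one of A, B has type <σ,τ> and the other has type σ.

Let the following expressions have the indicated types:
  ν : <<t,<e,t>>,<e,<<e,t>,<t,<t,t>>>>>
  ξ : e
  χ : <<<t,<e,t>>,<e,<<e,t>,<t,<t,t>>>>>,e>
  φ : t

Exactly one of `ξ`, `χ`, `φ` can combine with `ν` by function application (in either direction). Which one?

χ

ξ : e — no; ν wants <t,<e,t>>, and ξ wants nothing (atomic).
χ — combines: χ : <<<t,<e,t>>,<e,<<e,t>,<t,<t,t>>>>>,e> takes ν : <<t,<e,t>>,<e,<<e,t>,<t,<t,t>>>>> as argument, giving e.
φ : t — no; ν wants <t,<e,t>>, and φ wants nothing (atomic).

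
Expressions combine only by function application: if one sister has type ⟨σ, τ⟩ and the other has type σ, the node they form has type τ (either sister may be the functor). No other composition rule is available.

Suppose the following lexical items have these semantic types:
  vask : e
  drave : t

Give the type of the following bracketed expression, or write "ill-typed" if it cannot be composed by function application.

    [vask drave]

ill-typed

[vask drave]: e with t — neither is a function whose domain matches the other; composition fails here.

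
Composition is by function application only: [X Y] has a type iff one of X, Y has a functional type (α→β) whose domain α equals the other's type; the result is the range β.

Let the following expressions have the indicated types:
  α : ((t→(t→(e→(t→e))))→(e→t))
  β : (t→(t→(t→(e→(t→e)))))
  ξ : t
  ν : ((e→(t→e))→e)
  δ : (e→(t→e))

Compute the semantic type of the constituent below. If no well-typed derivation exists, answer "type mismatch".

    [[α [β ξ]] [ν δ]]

[β ξ]: β is (t→(t→(t→(e→(t→e))))), ξ is t; result (t→(t→(e→(t→e)))).
[α [β ξ]]: α is ((t→(t→(e→(t→e))))→(e→t)), [β ξ] is (t→(t→(e→(t→e)))); result (e→t).
[ν δ]: ν is ((e→(t→e))→e), δ is (e→(t→e)); result e.
[[α [β ξ]] [ν δ]]: [α [β ξ]] is (e→t), [ν δ] is e; result t.

t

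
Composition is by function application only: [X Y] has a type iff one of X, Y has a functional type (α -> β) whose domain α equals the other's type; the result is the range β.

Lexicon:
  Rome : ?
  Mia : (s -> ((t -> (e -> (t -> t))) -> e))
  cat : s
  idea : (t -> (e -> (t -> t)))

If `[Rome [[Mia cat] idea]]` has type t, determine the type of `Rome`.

[Rome [[Mia cat] idea]] must have type t. The sister [[Mia cat] idea] has type e; that is not a function onto t, so Rome must be the functor, of type (e -> t).

(e -> t)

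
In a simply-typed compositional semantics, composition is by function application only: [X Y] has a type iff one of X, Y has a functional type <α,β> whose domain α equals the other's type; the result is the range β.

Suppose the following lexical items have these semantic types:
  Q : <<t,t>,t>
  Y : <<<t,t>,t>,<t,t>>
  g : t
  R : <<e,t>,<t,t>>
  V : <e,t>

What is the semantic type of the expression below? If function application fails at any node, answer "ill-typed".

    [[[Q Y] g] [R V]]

[Q Y]: functor Y : <<<t,t>,t>,<t,t>>, argument Q : <<t,t>,t>; result <t,t>.
[[Q Y] g]: functor [Q Y] : <t,t>, argument g : t; result t.
[R V]: functor R : <<e,t>,<t,t>>, argument V : <e,t>; result <t,t>.
[[[Q Y] g] [R V]]: functor [R V] : <t,t>, argument [[Q Y] g] : t; result t.

t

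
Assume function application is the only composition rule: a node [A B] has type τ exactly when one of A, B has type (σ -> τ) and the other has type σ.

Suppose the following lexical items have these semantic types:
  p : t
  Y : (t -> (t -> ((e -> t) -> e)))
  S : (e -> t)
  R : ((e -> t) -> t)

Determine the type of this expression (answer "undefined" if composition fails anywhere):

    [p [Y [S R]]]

((e -> t) -> e)

[S R]: R is ((e -> t) -> t), S is (e -> t); result t.
[Y [S R]]: Y is (t -> (t -> ((e -> t) -> e))), [S R] is t; result (t -> ((e -> t) -> e)).
[p [Y [S R]]]: [Y [S R]] is (t -> ((e -> t) -> e)), p is t; result ((e -> t) -> e).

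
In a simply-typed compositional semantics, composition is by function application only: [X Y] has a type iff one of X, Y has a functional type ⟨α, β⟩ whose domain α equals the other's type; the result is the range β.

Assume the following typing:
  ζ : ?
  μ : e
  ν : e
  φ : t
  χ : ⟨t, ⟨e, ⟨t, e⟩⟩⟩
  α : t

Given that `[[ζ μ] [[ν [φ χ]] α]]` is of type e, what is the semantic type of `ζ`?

⟨e, ⟨e, e⟩⟩

For [[ζ μ] [[ν [φ χ]] α]] to have type e with [[ν [φ χ]] α] of type e, [ζ μ] must be the function: [ζ μ] : ⟨e, e⟩.
For [ζ μ] to have type ⟨e, e⟩ with μ of type e, ζ must be the function: ζ : ⟨e, ⟨e, e⟩⟩.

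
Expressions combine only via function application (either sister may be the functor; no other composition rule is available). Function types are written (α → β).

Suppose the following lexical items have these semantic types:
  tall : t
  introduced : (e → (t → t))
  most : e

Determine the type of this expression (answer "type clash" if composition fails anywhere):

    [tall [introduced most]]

[introduced most]: introduced is (e → (t → t)), most is e; result (t → t).
[tall [introduced most]]: [introduced most] is (t → t), tall is t; result t.

t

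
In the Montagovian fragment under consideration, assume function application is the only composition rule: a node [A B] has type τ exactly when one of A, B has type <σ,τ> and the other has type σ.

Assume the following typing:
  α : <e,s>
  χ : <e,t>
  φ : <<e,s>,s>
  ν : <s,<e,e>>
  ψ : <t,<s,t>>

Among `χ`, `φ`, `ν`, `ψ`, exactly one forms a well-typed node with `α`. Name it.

χ : <e,t> — neither side's domain matches the other.
φ — combines: φ : <<e,s>,s> takes α : <e,s> as argument, giving s.
ν : <s,<e,e>> — neither side's domain matches the other.
ψ : <t,<s,t>> — neither side's domain matches the other.

φ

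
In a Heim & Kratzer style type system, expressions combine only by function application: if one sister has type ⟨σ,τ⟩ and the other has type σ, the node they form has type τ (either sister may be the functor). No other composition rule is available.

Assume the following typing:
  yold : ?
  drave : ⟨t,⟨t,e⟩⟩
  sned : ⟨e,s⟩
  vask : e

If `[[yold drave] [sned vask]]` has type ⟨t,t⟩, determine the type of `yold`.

⟨⟨t,⟨t,e⟩⟩,⟨s,⟨t,t⟩⟩⟩

[[yold drave] [sned vask]] is required to be ⟨t,t⟩. [sned vask] : s cannot yield ⟨t,t⟩ as functor, so [yold drave] : ⟨s,⟨t,t⟩⟩.
[yold drave] is required to be ⟨s,⟨t,t⟩⟩. drave : ⟨t,⟨t,e⟩⟩ cannot yield ⟨s,⟨t,t⟩⟩ as functor, so yold : ⟨⟨t,⟨t,e⟩⟩,⟨s,⟨t,t⟩⟩⟩.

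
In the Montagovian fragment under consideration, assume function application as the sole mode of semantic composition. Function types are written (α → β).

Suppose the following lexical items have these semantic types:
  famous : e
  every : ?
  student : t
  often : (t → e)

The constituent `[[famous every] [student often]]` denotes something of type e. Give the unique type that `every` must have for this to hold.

(e → (e → e))

[[famous every] [student often]] must have type e. The sister [student often] has type e; that is not a function onto e, so [famous every] must be the functor, of type (e → e).
[famous every] must have type (e → e). The sister famous has type e; that is not a function onto (e → e), so every must be the functor, of type (e → (e → e)).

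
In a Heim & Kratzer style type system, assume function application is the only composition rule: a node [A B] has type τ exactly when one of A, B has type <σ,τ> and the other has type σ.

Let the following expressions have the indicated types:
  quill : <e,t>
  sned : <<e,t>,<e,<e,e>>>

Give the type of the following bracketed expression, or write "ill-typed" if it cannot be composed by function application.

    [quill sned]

[quill sned]: functor sned : <<e,t>,<e,<e,e>>>, argument quill : <e,t>; result <e,<e,e>>.

<e,<e,e>>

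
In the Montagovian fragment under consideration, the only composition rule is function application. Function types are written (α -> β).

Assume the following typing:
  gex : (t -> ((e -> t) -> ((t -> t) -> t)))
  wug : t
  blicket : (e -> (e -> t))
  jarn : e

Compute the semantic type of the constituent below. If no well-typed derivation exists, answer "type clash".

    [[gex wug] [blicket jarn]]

[gex wug]: functor gex : (t -> ((e -> t) -> ((t -> t) -> t))), argument wug : t; result ((e -> t) -> ((t -> t) -> t)).
[blicket jarn]: functor blicket : (e -> (e -> t)), argument jarn : e; result (e -> t).
[[gex wug] [blicket jarn]]: functor [gex wug] : ((e -> t) -> ((t -> t) -> t)), argument [blicket jarn] : (e -> t); result ((t -> t) -> t).

((t -> t) -> t)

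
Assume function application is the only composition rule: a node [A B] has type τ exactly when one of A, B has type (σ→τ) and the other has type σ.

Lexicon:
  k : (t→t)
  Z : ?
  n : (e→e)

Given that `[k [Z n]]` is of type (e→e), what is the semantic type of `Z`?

((e→e)→((t→t)→(e→e)))

For [k [Z n]] to have type (e→e) with k of type (t→t), [Z n] must be the function: [Z n] : ((t→t)→(e→e)).
For [Z n] to have type ((t→t)→(e→e)) with n of type (e→e), Z must be the function: Z : ((e→e)→((t→t)→(e→e))).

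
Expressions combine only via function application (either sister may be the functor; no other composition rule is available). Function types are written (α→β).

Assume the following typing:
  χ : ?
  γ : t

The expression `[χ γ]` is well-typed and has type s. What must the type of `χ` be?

[χ γ] must have type s. The sister γ has type t; that is not a function onto s, so χ must be the functor, of type (t→s).

(t→s)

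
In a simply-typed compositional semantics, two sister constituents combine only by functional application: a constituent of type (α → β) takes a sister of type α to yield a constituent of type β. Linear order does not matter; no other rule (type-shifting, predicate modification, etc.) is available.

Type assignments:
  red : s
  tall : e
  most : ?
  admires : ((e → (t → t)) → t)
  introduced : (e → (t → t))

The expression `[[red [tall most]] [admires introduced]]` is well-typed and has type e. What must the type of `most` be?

(e → (s → (t → e)))

[[red [tall most]] [admires introduced]] must have type e. The sister [admires introduced] has type t; that is not a function onto e, so [red [tall most]] must be the functor, of type (t → e).
[red [tall most]] must have type (t → e). The sister red has type s; that is not a function onto (t → e), so [tall most] must be the functor, of type (s → (t → e)).
[tall most] must have type (s → (t → e)). The sister tall has type e; that is not a function onto (s → (t → e)), so most must be the functor, of type (e → (s → (t → e))).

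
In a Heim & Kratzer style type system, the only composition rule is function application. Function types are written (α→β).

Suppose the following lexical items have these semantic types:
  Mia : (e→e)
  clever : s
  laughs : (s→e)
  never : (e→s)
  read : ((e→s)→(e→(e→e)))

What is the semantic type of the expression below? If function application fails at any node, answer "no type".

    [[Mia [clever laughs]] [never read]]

(e→e)

[clever laughs] — laughs of type (s→e) combines with clever of type s: type e.
[Mia [clever laughs]] — Mia of type (e→e) combines with [clever laughs] of type e: type e.
[never read] — read of type ((e→s)→(e→(e→e))) combines with never of type (e→s): type (e→(e→e)).
[[Mia [clever laughs]] [never read]] — [never read] of type (e→(e→e)) combines with [Mia [clever laughs]] of type e: type (e→e).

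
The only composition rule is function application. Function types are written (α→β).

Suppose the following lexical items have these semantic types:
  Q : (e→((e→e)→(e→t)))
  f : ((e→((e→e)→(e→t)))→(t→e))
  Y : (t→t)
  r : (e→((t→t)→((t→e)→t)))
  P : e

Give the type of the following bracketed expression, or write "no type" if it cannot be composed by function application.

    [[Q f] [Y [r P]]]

[Q f]: f is ((e→((e→e)→(e→t)))→(t→e)), Q is (e→((e→e)→(e→t))); result (t→e).
[r P]: r is (e→((t→t)→((t→e)→t))), P is e; result ((t→t)→((t→e)→t)).
[Y [r P]]: [r P] is ((t→t)→((t→e)→t)), Y is (t→t); result ((t→e)→t).
[[Q f] [Y [r P]]]: [Y [r P]] is ((t→e)→t), [Q f] is (t→e); result t.

t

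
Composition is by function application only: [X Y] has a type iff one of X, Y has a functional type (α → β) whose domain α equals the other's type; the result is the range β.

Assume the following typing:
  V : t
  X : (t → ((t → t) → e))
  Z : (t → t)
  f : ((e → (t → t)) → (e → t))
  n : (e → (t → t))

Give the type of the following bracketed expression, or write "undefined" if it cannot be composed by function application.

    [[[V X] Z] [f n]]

t

[V X] — X of type (t → ((t → t) → e)) combines with V of type t: type ((t → t) → e).
[[V X] Z] — [V X] of type ((t → t) → e) combines with Z of type (t → t): type e.
[f n] — f of type ((e → (t → t)) → (e → t)) combines with n of type (e → (t → t)): type (e → t).
[[[V X] Z] [f n]] — [f n] of type (e → t) combines with [[V X] Z] of type e: type t.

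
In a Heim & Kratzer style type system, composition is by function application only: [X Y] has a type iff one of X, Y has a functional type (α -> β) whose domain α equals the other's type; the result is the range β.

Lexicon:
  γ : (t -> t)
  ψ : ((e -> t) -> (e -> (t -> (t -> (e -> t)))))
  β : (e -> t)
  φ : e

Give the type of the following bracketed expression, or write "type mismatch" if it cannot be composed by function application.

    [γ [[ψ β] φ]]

[ψ β]: ((e -> t) -> (e -> (t -> (t -> (e -> t))))) applied to (e -> t) yields (e -> (t -> (t -> (e -> t)))).
[[ψ β] φ]: (e -> (t -> (t -> (e -> t)))) applied to e yields (t -> (t -> (e -> t))).
[γ [[ψ β] φ]]: (t -> t) with (t -> (t -> (e -> t))) — neither is a function whose domain matches the other; composition fails here.

type mismatch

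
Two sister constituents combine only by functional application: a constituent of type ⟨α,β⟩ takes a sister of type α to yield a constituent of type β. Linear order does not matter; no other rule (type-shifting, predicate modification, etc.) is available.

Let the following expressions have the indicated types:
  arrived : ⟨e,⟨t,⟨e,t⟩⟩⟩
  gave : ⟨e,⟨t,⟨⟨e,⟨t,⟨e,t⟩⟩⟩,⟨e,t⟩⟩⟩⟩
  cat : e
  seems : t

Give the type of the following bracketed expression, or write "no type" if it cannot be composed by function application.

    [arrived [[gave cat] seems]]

⟨e,t⟩

At [gave cat], gave : ⟨e,⟨t,⟨⟨e,⟨t,⟨e,t⟩⟩⟩,⟨e,t⟩⟩⟩⟩ takes cat : e, giving ⟨t,⟨⟨e,⟨t,⟨e,t⟩⟩⟩,⟨e,t⟩⟩⟩.
At [[gave cat] seems], [gave cat] : ⟨t,⟨⟨e,⟨t,⟨e,t⟩⟩⟩,⟨e,t⟩⟩⟩ takes seems : t, giving ⟨⟨e,⟨t,⟨e,t⟩⟩⟩,⟨e,t⟩⟩.
At [arrived [[gave cat] seems]], [[gave cat] seems] : ⟨⟨e,⟨t,⟨e,t⟩⟩⟩,⟨e,t⟩⟩ takes arrived : ⟨e,⟨t,⟨e,t⟩⟩⟩, giving ⟨e,t⟩.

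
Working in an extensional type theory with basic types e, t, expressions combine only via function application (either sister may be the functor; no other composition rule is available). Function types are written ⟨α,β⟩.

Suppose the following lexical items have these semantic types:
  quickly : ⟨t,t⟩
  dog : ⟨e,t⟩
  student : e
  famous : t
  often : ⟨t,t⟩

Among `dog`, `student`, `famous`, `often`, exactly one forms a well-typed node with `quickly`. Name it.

famous

dog : ⟨e,t⟩ — quickly needs t; dog needs e; neither fits.
student : e — quickly needs t; student needs nothing (atomic); neither fits.
famous — combines: quickly : ⟨t,t⟩ takes famous : t as argument, giving t.
often : ⟨t,t⟩ — quickly needs t; often needs t; neither fits.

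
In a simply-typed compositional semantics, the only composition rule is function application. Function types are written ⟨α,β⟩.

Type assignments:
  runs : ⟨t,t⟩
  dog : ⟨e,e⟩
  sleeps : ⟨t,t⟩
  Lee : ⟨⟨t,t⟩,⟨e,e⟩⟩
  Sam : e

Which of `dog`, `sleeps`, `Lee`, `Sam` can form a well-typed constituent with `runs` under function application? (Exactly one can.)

dog : ⟨e,e⟩ — neither side's domain matches the other.
sleeps : ⟨t,t⟩ — neither side's domain matches the other.
Lee — combines: Lee : ⟨⟨t,t⟩,⟨e,e⟩⟩ takes runs : ⟨t,t⟩ as argument, giving ⟨e,e⟩.
Sam : e — neither side's domain matches the other.

Lee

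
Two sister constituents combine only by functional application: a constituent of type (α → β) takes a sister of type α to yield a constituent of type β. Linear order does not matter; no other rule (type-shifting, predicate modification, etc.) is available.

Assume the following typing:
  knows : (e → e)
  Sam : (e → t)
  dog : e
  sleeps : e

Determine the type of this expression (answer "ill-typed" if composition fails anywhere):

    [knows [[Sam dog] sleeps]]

[Sam dog]: Sam is (e → t), dog is e; result t.
[[Sam dog] sleeps]: t and e cannot combine by function application — type clash.

ill-typed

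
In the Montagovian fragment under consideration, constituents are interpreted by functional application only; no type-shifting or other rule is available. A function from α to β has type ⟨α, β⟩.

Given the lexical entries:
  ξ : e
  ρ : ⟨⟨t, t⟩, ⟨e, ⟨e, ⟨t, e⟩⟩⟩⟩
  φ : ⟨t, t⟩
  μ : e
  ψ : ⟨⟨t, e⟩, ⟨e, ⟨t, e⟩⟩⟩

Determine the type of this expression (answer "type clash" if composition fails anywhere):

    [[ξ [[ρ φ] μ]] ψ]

⟨e, ⟨t, e⟩⟩

At [ρ φ], ρ : ⟨⟨t, t⟩, ⟨e, ⟨e, ⟨t, e⟩⟩⟩⟩ takes φ : ⟨t, t⟩, giving ⟨e, ⟨e, ⟨t, e⟩⟩⟩.
At [[ρ φ] μ], [ρ φ] : ⟨e, ⟨e, ⟨t, e⟩⟩⟩ takes μ : e, giving ⟨e, ⟨t, e⟩⟩.
At [ξ [[ρ φ] μ]], [[ρ φ] μ] : ⟨e, ⟨t, e⟩⟩ takes ξ : e, giving ⟨t, e⟩.
At [[ξ [[ρ φ] μ]] ψ], ψ : ⟨⟨t, e⟩, ⟨e, ⟨t, e⟩⟩⟩ takes [ξ [[ρ φ] μ]] : ⟨t, e⟩, giving ⟨e, ⟨t, e⟩⟩.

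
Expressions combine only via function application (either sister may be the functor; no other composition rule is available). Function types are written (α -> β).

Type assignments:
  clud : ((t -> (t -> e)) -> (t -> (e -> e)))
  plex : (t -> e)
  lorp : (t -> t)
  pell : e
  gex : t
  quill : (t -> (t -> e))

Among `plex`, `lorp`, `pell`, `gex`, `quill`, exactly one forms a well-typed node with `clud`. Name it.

plex : (t -> e) — clud needs (t -> (t -> e)); plex needs t; neither fits.
lorp : (t -> t) — clud needs (t -> (t -> e)); lorp needs t; neither fits.
pell : e — clud needs (t -> (t -> e)); pell needs nothing (atomic); neither fits.
gex : t — clud needs (t -> (t -> e)); gex needs nothing (atomic); neither fits.
quill — combines: clud : ((t -> (t -> e)) -> (t -> (e -> e))) takes quill : (t -> (t -> e)) as argument, giving (t -> (e -> e)).

quill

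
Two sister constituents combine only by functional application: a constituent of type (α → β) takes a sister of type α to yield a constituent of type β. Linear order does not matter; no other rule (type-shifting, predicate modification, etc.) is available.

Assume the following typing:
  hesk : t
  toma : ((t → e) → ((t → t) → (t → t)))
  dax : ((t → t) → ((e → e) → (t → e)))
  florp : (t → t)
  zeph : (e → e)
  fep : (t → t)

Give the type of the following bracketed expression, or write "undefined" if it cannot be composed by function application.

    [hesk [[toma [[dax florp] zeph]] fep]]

t

At [dax florp], dax : ((t → t) → ((e → e) → (t → e))) takes florp : (t → t), giving ((e → e) → (t → e)).
At [[dax florp] zeph], [dax florp] : ((e → e) → (t → e)) takes zeph : (e → e), giving (t → e).
At [toma [[dax florp] zeph]], toma : ((t → e) → ((t → t) → (t → t))) takes [[dax florp] zeph] : (t → e), giving ((t → t) → (t → t)).
At [[toma [[dax florp] zeph]] fep], [toma [[dax florp] zeph]] : ((t → t) → (t → t)) takes fep : (t → t), giving (t → t).
At [hesk [[toma [[dax florp] zeph]] fep]], [[toma [[dax florp] zeph]] fep] : (t → t) takes hesk : t, giving t.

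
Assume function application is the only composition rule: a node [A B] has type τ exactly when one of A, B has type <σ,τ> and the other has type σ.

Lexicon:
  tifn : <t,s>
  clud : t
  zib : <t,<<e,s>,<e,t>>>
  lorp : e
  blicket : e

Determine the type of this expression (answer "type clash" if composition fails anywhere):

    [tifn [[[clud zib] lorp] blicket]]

[clud zib]: zib is <t,<<e,s>,<e,t>>>, clud is t; result <<e,s>,<e,t>>.
[[clud zib] lorp]: <<e,s>,<e,t>> with e — neither is a function whose domain matches the other; composition fails here.

type clash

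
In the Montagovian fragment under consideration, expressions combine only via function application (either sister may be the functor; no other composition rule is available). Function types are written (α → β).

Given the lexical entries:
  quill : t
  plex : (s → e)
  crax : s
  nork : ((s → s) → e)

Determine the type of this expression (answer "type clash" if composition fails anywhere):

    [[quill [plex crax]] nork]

type clash

[plex crax]: functor plex : (s → e), argument crax : s; result e.
[quill [plex crax]]: t and e cannot combine by function application — type clash.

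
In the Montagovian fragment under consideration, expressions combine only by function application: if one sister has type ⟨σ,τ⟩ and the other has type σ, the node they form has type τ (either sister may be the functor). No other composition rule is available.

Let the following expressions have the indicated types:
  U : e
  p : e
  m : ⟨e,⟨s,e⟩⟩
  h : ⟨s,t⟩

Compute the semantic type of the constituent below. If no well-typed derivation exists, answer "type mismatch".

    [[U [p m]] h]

type mismatch

[p m]: functor m : ⟨e,⟨s,e⟩⟩, argument p : e; result ⟨s,e⟩.
At [U [p m]]: neither e nor ⟨s,e⟩ can take the other as argument; the node is ill-typed.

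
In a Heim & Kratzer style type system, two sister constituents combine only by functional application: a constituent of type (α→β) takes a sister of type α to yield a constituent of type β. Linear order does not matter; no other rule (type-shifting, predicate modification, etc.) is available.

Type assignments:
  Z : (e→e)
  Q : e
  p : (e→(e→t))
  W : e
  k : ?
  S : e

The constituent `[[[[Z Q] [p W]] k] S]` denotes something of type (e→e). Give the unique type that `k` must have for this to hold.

(t→(e→(e→e)))

At [[[[Z Q] [p W]] k] S] (required: (e→e)): S is e, which is not a function with range (e→e); hence [[[Z Q] [p W]] k] is the functor — type (e→(e→e)).
At [[[Z Q] [p W]] k] (required: (e→(e→e))): [[Z Q] [p W]] is t, which is not a function with range (e→(e→e)); hence k is the functor — type (t→(e→(e→e))).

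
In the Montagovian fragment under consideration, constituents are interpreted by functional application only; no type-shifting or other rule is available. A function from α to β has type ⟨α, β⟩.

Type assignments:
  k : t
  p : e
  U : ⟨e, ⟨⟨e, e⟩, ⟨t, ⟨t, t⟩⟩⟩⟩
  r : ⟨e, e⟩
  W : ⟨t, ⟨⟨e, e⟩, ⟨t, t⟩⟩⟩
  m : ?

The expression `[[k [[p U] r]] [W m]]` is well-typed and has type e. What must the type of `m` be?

At [[k [[p U] r]] [W m]] (required: e): [k [[p U] r]] is ⟨t, t⟩, which is not a function with range e; hence [W m] is the functor — type ⟨⟨t, t⟩, e⟩.
At [W m] (required: ⟨⟨t, t⟩, e⟩): W is ⟨t, ⟨⟨e, e⟩, ⟨t, t⟩⟩⟩, which is not a function with range ⟨⟨t, t⟩, e⟩; hence m is the functor — type ⟨⟨t, ⟨⟨e, e⟩, ⟨t, t⟩⟩⟩, ⟨⟨t, t⟩, e⟩⟩.

⟨⟨t, ⟨⟨e, e⟩, ⟨t, t⟩⟩⟩, ⟨⟨t, t⟩, e⟩⟩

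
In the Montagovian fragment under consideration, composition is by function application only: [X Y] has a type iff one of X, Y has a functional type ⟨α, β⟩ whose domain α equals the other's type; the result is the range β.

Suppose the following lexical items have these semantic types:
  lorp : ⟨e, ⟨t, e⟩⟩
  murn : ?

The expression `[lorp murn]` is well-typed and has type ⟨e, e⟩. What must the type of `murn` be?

[lorp murn] is required to be ⟨e, e⟩. lorp : ⟨e, ⟨t, e⟩⟩ cannot yield ⟨e, e⟩ as functor, so murn : ⟨⟨e, ⟨t, e⟩⟩, ⟨e, e⟩⟩.

⟨⟨e, ⟨t, e⟩⟩, ⟨e, e⟩⟩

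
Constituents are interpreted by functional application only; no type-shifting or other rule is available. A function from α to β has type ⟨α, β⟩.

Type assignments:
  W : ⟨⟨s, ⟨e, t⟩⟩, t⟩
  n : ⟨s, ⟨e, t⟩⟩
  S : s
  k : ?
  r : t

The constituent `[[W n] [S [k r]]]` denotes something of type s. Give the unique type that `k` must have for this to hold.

At [[W n] [S [k r]]] (required: s): [W n] is t, which is not a function with range s; hence [S [k r]] is the functor — type ⟨t, s⟩.
At [S [k r]] (required: ⟨t, s⟩): S is s, which is not a function with range ⟨t, s⟩; hence [k r] is the functor — type ⟨s, ⟨t, s⟩⟩.
At [k r] (required: ⟨s, ⟨t, s⟩⟩): r is t, which is not a function with range ⟨s, ⟨t, s⟩⟩; hence k is the functor — type ⟨t, ⟨s, ⟨t, s⟩⟩⟩.

⟨t, ⟨s, ⟨t, s⟩⟩⟩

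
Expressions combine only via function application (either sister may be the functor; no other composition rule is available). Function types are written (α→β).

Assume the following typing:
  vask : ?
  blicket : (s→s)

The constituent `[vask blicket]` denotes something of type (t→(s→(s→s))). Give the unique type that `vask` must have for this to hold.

((s→s)→(t→(s→(s→s))))

For [vask blicket] to have type (t→(s→(s→s))) with blicket of type (s→s), vask must be the function: vask : ((s→s)→(t→(s→(s→s)))).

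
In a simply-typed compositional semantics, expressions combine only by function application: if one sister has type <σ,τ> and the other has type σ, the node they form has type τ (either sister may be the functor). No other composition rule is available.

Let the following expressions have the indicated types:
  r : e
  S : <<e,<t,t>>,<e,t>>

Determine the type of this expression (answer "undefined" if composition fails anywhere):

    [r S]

undefined

[r S]: e and <<e,<t,t>>,<e,t>> cannot combine by function application — type clash.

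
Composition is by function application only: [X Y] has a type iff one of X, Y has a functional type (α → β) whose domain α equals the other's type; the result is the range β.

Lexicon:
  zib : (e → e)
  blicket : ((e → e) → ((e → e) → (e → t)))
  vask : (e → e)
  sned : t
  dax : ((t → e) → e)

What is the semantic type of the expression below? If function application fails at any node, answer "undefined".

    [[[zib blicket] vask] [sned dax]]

[zib blicket]: ((e → e) → ((e → e) → (e → t))) applied to (e → e) yields ((e → e) → (e → t)).
[[zib blicket] vask]: ((e → e) → (e → t)) applied to (e → e) yields (e → t).
[sned dax]: t with ((t → e) → e) — neither is a function whose domain matches the other; composition fails here.

undefined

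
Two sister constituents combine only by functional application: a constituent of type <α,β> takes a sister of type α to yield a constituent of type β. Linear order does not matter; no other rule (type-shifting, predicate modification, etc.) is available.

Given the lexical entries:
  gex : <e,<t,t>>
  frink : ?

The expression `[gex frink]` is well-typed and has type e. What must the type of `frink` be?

[gex frink] must have type e. The sister gex has type <e,<t,t>>; that is not a function onto e, so frink must be the functor, of type <<e,<t,t>>,e>.

<<e,<t,t>>,e>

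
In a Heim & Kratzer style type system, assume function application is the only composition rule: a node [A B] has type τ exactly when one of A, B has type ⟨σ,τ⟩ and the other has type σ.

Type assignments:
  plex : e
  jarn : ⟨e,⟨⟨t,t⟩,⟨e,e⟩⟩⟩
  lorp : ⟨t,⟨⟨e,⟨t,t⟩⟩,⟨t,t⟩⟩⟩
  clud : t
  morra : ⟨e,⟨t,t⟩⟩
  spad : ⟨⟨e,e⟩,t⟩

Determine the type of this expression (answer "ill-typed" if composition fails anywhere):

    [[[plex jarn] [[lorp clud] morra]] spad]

t

[plex jarn] — jarn of type ⟨e,⟨⟨t,t⟩,⟨e,e⟩⟩⟩ combines with plex of type e: type ⟨⟨t,t⟩,⟨e,e⟩⟩.
[lorp clud] — lorp of type ⟨t,⟨⟨e,⟨t,t⟩⟩,⟨t,t⟩⟩⟩ combines with clud of type t: type ⟨⟨e,⟨t,t⟩⟩,⟨t,t⟩⟩.
[[lorp clud] morra] — [lorp clud] of type ⟨⟨e,⟨t,t⟩⟩,⟨t,t⟩⟩ combines with morra of type ⟨e,⟨t,t⟩⟩: type ⟨t,t⟩.
[[plex jarn] [[lorp clud] morra]] — [plex jarn] of type ⟨⟨t,t⟩,⟨e,e⟩⟩ combines with [[lorp clud] morra] of type ⟨t,t⟩: type ⟨e,e⟩.
[[[plex jarn] [[lorp clud] morra]] spad] — spad of type ⟨⟨e,e⟩,t⟩ combines with [[plex jarn] [[lorp clud] morra]] of type ⟨e,e⟩: type t.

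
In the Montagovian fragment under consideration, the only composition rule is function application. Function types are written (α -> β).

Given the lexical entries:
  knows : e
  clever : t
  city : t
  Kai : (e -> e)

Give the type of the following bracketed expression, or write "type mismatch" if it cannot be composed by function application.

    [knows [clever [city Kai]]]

type mismatch

[city Kai]: t and (e -> e) cannot combine by function application — type clash.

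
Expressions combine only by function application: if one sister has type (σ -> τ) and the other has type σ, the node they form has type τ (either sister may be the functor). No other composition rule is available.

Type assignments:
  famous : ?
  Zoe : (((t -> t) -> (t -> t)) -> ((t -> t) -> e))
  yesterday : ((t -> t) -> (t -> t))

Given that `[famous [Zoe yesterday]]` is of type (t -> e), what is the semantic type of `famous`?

At [famous [Zoe yesterday]] (required: (t -> e)): [Zoe yesterday] is ((t -> t) -> e), which is not a function with range (t -> e); hence famous is the functor — type (((t -> t) -> e) -> (t -> e)).

(((t -> t) -> e) -> (t -> e))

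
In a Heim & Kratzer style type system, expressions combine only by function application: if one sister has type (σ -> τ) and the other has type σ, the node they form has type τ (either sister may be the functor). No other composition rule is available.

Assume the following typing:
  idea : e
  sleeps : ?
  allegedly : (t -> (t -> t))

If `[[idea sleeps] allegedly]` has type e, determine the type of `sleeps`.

For [[idea sleeps] allegedly] to have type e with allegedly of type (t -> (t -> t)), [idea sleeps] must be the function: [idea sleeps] : ((t -> (t -> t)) -> e).
For [idea sleeps] to have type ((t -> (t -> t)) -> e) with idea of type e, sleeps must be the function: sleeps : (e -> ((t -> (t -> t)) -> e)).

(e -> ((t -> (t -> t)) -> e))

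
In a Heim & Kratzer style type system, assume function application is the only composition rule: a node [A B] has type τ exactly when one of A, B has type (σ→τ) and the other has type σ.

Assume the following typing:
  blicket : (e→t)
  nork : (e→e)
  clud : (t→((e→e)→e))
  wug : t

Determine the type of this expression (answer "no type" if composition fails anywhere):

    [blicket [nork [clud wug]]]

At [clud wug], clud : (t→((e→e)→e)) takes wug : t, giving ((e→e)→e).
At [nork [clud wug]], [clud wug] : ((e→e)→e) takes nork : (e→e), giving e.
At [blicket [nork [clud wug]]], blicket : (e→t) takes [nork [clud wug]] : e, giving t.

t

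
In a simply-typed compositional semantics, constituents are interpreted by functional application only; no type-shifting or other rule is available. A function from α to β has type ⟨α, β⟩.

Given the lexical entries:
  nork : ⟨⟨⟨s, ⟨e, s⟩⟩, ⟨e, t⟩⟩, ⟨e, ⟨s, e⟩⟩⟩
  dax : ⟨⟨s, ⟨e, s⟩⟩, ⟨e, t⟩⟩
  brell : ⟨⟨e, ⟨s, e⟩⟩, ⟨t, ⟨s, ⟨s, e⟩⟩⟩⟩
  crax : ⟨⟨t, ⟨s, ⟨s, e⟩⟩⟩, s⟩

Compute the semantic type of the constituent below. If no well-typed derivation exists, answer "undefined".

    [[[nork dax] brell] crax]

s

[nork dax] — nork of type ⟨⟨⟨s, ⟨e, s⟩⟩, ⟨e, t⟩⟩, ⟨e, ⟨s, e⟩⟩⟩ combines with dax of type ⟨⟨s, ⟨e, s⟩⟩, ⟨e, t⟩⟩: type ⟨e, ⟨s, e⟩⟩.
[[nork dax] brell] — brell of type ⟨⟨e, ⟨s, e⟩⟩, ⟨t, ⟨s, ⟨s, e⟩⟩⟩⟩ combines with [nork dax] of type ⟨e, ⟨s, e⟩⟩: type ⟨t, ⟨s, ⟨s, e⟩⟩⟩.
[[[nork dax] brell] crax] — crax of type ⟨⟨t, ⟨s, ⟨s, e⟩⟩⟩, s⟩ combines with [[nork dax] brell] of type ⟨t, ⟨s, ⟨s, e⟩⟩⟩: type s.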